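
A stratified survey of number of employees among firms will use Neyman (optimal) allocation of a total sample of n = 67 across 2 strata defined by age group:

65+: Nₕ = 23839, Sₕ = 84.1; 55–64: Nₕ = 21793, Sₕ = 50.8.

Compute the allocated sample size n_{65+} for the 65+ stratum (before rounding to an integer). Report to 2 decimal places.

Neyman allocation: nₕ = n·NₕSₕ / Σⱼ NⱼSⱼ.
Σ NⱼSⱼ = 23839·84.1 + 21793·50.8 = 3.1119443 × 10^6.
n_{65+} = 67·23839·84.1 / (3.1119443 × 10^6) = 43.16.

43.16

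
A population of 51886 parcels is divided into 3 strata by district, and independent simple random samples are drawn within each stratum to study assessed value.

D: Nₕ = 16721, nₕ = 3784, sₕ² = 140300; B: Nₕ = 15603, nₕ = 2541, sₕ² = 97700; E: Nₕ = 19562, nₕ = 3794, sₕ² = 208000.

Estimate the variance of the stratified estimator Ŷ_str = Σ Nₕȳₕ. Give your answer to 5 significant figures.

3.2767 × 10^10

Var(Ŷ_str) = Σₕ Nₕ²(1 − fₕ)sₕ²/nₕ.
D: 16721²·(1 − 3784/16721)·140300/3784 = 8.0205171 × 10^9.
B: 15603²·(1 − 2541/15603)·97700/2541 = 7.8362392 × 10^9.
E: 19562²·(1 − 3794/19562)·208000/3794 = 1.6910478 × 10^10.
Sum = 3.2767234 × 10^10.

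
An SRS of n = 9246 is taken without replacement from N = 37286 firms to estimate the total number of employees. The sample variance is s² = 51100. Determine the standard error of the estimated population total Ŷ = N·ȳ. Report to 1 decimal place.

76014.3

Var(Ŷ) = N²·Var(ȳ) = N²·(1 − n/N)·s²/n.
f = 9246/37286 = 0.24797511; Var(ȳ) = 0.75202489·51100/9246 = 4.1562267.
Var(Ŷ) = 37286² · 4.1562267 = 5.7781767 × 10^9.
SE(Ŷ) = √(5.7781767 × 10^9) = 76014.3.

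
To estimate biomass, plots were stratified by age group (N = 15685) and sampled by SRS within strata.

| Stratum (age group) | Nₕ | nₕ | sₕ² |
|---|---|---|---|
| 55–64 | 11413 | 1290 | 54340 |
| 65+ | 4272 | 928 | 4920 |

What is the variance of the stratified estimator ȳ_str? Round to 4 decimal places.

Var(ȳ_str) = Σₕ Wₕ²(1 − fₕ)sₕ²/nₕ with Wₕ = Nₕ/N, N = 15685.
55–64: Wₕ = 0.72763787; term = 0.72763787²·(1 − 0.11302900)·54340/1290 = 19.781988.
65+: Wₕ = 0.27236213; term = 0.27236213²·(1 − 0.21722846)·4920/928 = 0.30785456.
Sum = 20.089843.

20.0898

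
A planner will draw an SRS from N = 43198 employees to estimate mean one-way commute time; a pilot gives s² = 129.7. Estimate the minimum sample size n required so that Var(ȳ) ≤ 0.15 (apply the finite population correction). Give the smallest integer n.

Without fpc, n₀ = s²/D = 129.7/0.15 = 864.6667.
With fpc, (1 − n/N)·s²/n ≤ D requires n ≥ n₀/(1 + n₀/N) = 864.6667/(1 + 864.6667/43198) = 847.6989.
Rounding up, n = 848.

848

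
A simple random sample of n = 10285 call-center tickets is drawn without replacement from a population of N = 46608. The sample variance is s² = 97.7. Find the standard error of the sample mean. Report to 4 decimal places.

0.0860

Under SRS without replacement, Var(ȳ) = (1 − f)·s²/n with f = n/N = 10285/46608 = 0.22067027.
Var(ȳ) = (1 − 0.22067027)·97.7/10285 = 0.77932973·0.0094992708 = 0.0074030641.
SE(ȳ) = √(0.0074030641) = 0.0860.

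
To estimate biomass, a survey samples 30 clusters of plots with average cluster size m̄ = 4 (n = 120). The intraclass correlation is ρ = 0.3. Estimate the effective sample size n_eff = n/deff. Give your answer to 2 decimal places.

deff = 1 + (4 − 1)·0.3 = 1 + 0.9 = 1.9.
n_eff = 120 / 1.9 = 63.16.

63.16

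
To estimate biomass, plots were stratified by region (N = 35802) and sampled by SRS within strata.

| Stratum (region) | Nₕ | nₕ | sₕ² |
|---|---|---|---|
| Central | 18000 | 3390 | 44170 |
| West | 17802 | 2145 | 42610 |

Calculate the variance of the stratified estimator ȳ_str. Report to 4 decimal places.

6.9929

Var(ȳ_str) = Σₕ Wₕ²(1 − fₕ)sₕ²/nₕ with Wₕ = Nₕ/N, N = 35802.
Central: Wₕ = 0.50276521; term = 0.50276521²·(1 − 0.18833333)·44170/3390 = 2.673227.
West: Wₕ = 0.49723479; term = 0.49723479²·(1 − 0.12049208)·42610/2145 = 4.3196346.
Sum = 6.9928616.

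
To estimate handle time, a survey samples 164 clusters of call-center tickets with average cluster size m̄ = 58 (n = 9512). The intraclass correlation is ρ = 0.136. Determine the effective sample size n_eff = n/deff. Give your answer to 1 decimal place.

deff = 1 + (58 − 1)·0.136 = 1 + 7.752 = 8.752.
n_eff = 9512 / 8.752 = 1086.8.

1086.8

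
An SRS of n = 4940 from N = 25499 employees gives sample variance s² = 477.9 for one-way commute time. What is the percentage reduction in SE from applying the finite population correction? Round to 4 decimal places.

f = n/N = 4940/25499 = 0.19373309.
SE_no-fpc = √(s²/n) = 0.31103198; SE_fpc = √((1−f)s²/n) = 0.27928297.
Ratio = √(1−f) = 0.89792367. Reduction = 100·(1 − 0.89792367) = 10.2076%.

10.2076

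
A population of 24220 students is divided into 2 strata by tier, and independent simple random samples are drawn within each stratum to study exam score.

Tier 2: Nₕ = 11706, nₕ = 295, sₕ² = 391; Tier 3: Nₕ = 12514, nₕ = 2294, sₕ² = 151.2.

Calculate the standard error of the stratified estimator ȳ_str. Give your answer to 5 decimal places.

0.56230

Var(ȳ_str) = Σₕ Wₕ²(1 − fₕ)sₕ²/nₕ with Wₕ = Nₕ/N, N = 24220.
Tier 2: Wₕ = 0.48331957; term = 0.48331957²·(1 − 0.02520075)·391/295 = 0.30181352.
Tier 3: Wₕ = 0.51668043; term = 0.51668043²·(1 − 0.18331469)·151.2/2294 = 0.014370013.
Sum = 0.31618353.
SE = √(0.31618353) = 0.56230.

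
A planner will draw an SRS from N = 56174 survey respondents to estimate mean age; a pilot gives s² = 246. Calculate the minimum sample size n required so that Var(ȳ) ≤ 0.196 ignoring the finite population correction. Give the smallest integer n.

1256

Without fpc, n₀ = s²/D = 246/0.196 = 1255.1020.
Rounding up, n = 1256.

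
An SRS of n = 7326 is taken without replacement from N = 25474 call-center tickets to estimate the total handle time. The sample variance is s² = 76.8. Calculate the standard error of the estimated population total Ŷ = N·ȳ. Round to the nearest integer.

Var(Ŷ) = N²·Var(ȳ) = N²·(1 − n/N)·s²/n.
f = 7326/25474 = 0.28758734; Var(ȳ) = 0.71241266·76.8/7326 = 0.0074683718.
Var(Ŷ) = 25474² · 0.0074683718 = 4.8464108 × 10^6.
SE(Ŷ) = √(4.8464108 × 10^6) = 2201.

2201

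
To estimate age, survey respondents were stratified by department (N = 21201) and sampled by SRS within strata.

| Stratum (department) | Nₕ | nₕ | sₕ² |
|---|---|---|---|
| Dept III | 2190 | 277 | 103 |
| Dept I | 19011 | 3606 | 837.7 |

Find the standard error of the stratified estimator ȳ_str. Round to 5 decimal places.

Var(ȳ_str) = Σₕ Wₕ²(1 − fₕ)sₕ²/nₕ with Wₕ = Nₕ/N, N = 21201.
Dept III: Wₕ = 0.10329701; term = 0.10329701²·(1 − 0.12648402)·103/277 = 0.0034658028.
Dept I: Wₕ = 0.89670299; term = 0.89670299²·(1 − 0.18967966)·837.7/3606 = 0.15136197.
Sum = 0.15482777.
SE = √(0.15482777) = 0.39348.

0.39348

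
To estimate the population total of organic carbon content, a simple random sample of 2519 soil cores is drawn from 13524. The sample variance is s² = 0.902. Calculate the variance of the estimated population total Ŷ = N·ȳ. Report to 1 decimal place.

Var(Ŷ) = N²·Var(ȳ) = N²·(1 − n/N)·s²/n.
f = 2519/13524 = 0.18626146; Var(ȳ) = 0.81373854·0.902/2519 = 2.9138236 × 10^-4.
Var(Ŷ) = 13524² · (2.9138236 × 10^-4) = 53293.419.

53293.4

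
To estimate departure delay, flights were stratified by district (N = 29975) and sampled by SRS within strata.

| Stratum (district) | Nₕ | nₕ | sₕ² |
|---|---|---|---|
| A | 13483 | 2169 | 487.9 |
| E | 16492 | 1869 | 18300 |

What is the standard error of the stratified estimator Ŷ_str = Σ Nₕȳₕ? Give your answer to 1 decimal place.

48945.0

Var(Ŷ_str) = Σₕ Nₕ²(1 − fₕ)sₕ²/nₕ.
A: 13483²·(1 − 2169/13483)·487.9/2169 = 3.4314208 × 10^7.
E: 16492²·(1 − 1869/16492)·18300/1869 = 2.3613023 × 10^9.
Sum = 2.3956165 × 10^9.
SE = √(2.3956165 × 10^9) = 48945.0.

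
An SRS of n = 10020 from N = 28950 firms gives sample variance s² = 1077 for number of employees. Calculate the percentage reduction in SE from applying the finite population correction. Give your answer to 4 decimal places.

19.1368

f = n/N = 10020/28950 = 0.34611399.
SE_no-fpc = √(s²/n) = 0.3278491; SE_fpc = √((1−f)s²/n) = 0.26510933.
Ratio = √(1−f) = 0.80863218. Reduction = 100·(1 − 0.80863218) = 19.1368%.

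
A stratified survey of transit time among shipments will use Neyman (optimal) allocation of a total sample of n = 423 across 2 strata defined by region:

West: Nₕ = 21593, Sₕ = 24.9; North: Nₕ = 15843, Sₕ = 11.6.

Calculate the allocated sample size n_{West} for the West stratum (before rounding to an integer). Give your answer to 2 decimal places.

315.25

Neyman allocation: nₕ = n·NₕSₕ / Σⱼ NⱼSⱼ.
Σ NⱼSⱼ = 21593·24.9 + 15843·11.6 = 721444.5.
n_{West} = 423·21593·24.9 / 721444.5 = 315.25.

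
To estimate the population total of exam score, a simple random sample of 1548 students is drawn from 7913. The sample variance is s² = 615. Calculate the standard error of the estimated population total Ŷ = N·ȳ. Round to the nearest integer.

Var(Ŷ) = N²·Var(ȳ) = N²·(1 − n/N)·s²/n.
f = 1548/7913 = 0.19562745; Var(ȳ) = 0.80437255·615/1548 = 0.31956661.
Var(Ŷ) = 7913² · 0.31956661 = 2.0009845 × 10^7.
SE(Ŷ) = √(2.0009845 × 10^7) = 4473.

4473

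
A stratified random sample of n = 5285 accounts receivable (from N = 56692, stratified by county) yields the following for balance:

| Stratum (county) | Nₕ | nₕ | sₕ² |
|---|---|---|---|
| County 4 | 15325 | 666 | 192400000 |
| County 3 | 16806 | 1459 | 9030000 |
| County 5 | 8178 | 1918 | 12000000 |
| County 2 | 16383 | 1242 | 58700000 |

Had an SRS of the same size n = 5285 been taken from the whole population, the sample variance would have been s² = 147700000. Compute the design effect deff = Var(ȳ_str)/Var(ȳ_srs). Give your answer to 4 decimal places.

0.9643

Var(ȳ_str) = Σ Wₕ²(1−fₕ)sₕ²/nₕ with Wₕ = Nₕ/56692:
  County 4: (15325/56692)²·(1−666/15325)·192400000/666 = 20192.594
  County 3: (16806/56692)²·(1−1459/16806)·9030000/1459 = 496.68009
  County 5: (8178/56692)²·(1−1918/8178)·12000000/1918 = 99.657623
  County 2: (16383/56692)²·(1−1242/16383)·58700000/1242 = 3647.7153
  → Var(ȳ_str) = 24436.647.
Var(ȳ_srs) = (1 − 5285/56692)·147700000/5285 = 25341.714.
deff = 24436.647 / 25341.714 = 0.9643.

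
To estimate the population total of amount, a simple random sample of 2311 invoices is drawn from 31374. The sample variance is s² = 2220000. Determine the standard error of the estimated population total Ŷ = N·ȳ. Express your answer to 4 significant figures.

935900

Var(Ŷ) = N²·Var(ȳ) = N²·(1 − n/N)·s²/n.
f = 2311/31374 = 0.07365972; Var(ȳ) = 0.92634028·2220000/2311 = 889.86388.
Var(Ŷ) = 31374² · 889.86388 = 8.7591782 × 10^11.
SE(Ŷ) = √(8.7591782 × 10^11) = 935900.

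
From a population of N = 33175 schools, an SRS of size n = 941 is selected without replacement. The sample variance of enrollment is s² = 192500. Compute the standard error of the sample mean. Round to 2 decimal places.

Under SRS without replacement, Var(ȳ) = (1 − f)·s²/n with f = n/N = 941/33175 = 0.02836473.
Var(ȳ) = (1 − 0.02836473)·192500/941 = 0.97163527·204.56961 = 198.76704.
SE(ȳ) = √(198.76704) = 14.10.

14.10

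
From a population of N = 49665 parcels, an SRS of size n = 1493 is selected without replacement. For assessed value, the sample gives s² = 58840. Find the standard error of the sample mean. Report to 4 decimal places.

6.1827

Under SRS without replacement, Var(ȳ) = (1 − f)·s²/n with f = n/N = 1493/49665 = 0.03006141.
Var(ȳ) = (1 − 0.03006141)·58840/1493 = 0.96993859·39.410583 = 38.225845.
SE(ȳ) = √(38.225845) = 6.1827.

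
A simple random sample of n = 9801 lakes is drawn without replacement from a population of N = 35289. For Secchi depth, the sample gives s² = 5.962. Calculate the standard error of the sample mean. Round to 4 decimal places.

0.0210

Under SRS without replacement, Var(ȳ) = (1 − f)·s²/n with f = n/N = 9801/35289 = 0.27773527.
Var(ȳ) = (1 − 0.27773527)·5.962/9801 = 0.72226473·6.0830527 × 10^-4 = 4.3935744 × 10^-4.
SE(ȳ) = √(4.3935744 × 10^-4) = 0.0210.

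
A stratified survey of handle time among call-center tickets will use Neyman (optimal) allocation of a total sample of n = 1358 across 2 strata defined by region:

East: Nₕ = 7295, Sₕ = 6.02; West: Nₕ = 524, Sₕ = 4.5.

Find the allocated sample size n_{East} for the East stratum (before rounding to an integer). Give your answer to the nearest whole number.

Neyman allocation: nₕ = n·NₕSₕ / Σⱼ NⱼSⱼ.
Σ NⱼSⱼ = 7295·6.02 + 524·4.5 = 46273.9.
n_{East} = 1358·7295·6.02 / 46273.9 = 1289.

1289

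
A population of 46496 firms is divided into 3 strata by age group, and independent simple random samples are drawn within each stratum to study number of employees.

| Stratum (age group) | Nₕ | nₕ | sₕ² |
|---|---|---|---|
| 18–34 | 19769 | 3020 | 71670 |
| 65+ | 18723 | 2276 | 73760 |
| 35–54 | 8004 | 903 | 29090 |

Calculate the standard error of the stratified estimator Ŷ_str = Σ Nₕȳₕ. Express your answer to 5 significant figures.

140240

Var(Ŷ_str) = Σₕ Nₕ²(1 − fₕ)sₕ²/nₕ.
18–34: 19769²·(1 − 3020/19769)·71670/3020 = 7.8578556 × 10^9.
65+: 18723²·(1 − 2276/18723)·73760/2276 = 9.9795459 × 10^9.
35–54: 8004²·(1 − 903/8004)·29090/903 = 1.8309756 × 10^9.
Sum = 1.9668377 × 10^10.
SE = √(1.9668377 × 10^10) = 140240.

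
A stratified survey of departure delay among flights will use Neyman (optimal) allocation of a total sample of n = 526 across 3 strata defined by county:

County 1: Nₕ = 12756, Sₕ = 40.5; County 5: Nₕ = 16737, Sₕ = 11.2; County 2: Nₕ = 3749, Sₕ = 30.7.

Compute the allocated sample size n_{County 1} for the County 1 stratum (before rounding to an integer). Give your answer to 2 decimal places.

Neyman allocation: nₕ = n·NₕSₕ / Σⱼ NⱼSⱼ.
Σ NⱼSⱼ = 12756·40.5 + 16737·11.2 + 3749·30.7 = 819166.7.
n_{County 1} = 526·12756·40.5 / 819166.7 = 331.73.

331.73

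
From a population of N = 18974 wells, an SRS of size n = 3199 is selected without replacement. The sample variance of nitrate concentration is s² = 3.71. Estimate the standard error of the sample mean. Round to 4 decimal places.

Under SRS without replacement, Var(ȳ) = (1 − f)·s²/n with f = n/N = 3199/18974 = 0.16859914.
Var(ȳ) = (1 − 0.16859914)·3.71/3199 = 0.83140086·0.0011597374 = 9.6420669 × 10^-4.
SE(ȳ) = √(9.6420669 × 10^-4) = 0.0311.

0.0311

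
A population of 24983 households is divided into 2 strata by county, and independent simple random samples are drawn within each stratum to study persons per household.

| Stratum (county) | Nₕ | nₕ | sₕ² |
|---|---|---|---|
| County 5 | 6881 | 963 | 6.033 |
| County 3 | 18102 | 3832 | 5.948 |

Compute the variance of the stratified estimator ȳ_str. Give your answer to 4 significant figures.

Var(ȳ_str) = Σₕ Wₕ²(1 − fₕ)sₕ²/nₕ with Wₕ = Nₕ/N, N = 24983.
County 5: Wₕ = 0.27542729; term = 0.27542729²·(1 − 0.13995059)·6.033/963 = 4.087374 × 10^-4.
County 3: Wₕ = 0.72457271; term = 0.72457271²·(1 − 0.21168932)·5.948/3832 = 6.424019 × 10^-4.
Sum = 0.0010511393.

0.001051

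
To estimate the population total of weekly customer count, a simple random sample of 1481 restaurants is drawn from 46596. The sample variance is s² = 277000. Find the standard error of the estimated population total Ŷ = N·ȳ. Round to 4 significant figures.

627000

Var(Ŷ) = N²·Var(ȳ) = N²·(1 − n/N)·s²/n.
f = 1481/46596 = 0.03178384; Var(ȳ) = 0.96821616·277000/1481 = 181.09107.
Var(Ŷ) = 46596² · 181.09107 = 3.9318262 × 10^11.
SE(Ŷ) = √(3.9318262 × 10^11) = 627000.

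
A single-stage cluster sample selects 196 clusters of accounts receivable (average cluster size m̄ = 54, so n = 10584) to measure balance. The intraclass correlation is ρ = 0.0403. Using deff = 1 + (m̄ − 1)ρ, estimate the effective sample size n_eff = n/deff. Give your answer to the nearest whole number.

deff = 1 + (54 − 1)·0.0403 = 1 + 2.1359 = 3.1359.
n_eff = 10584 / 3.1359 = 3375.

3375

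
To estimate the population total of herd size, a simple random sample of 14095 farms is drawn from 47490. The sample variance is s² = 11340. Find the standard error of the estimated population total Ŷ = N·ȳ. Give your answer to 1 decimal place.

35720.4

Var(Ŷ) = N²·Var(ȳ) = N²·(1 − n/N)·s²/n.
f = 14095/47490 = 0.29679933; Var(ȳ) = 0.70320067·11340/14095 = 0.5657535.
Var(Ŷ) = 47490² · 0.5657535 = 1.2759439 × 10^9.
SE(Ŷ) = √(1.2759439 × 10^9) = 35720.4.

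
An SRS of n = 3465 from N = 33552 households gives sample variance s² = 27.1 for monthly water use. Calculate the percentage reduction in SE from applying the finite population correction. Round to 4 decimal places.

5.3043

f = n/N = 3465/33552 = 0.10327253.
SE_no-fpc = √(s²/n) = 0.088436801; SE_fpc = √((1−f)s²/n) = 0.083745844.
Ratio = √(1−f) = 0.94695695. Reduction = 100·(1 − 0.94695695) = 5.3043%.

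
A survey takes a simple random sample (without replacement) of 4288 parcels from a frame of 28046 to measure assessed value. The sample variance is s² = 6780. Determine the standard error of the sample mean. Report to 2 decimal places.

1.16

Under SRS without replacement, Var(ȳ) = (1 − f)·s²/n with f = n/N = 4288/28046 = 0.15289168.
Var(ȳ) = (1 − 0.15289168)·6780/4288 = 0.84710832·1.5811567 = 1.339411.
SE(ȳ) = √(1.339411) = 1.16.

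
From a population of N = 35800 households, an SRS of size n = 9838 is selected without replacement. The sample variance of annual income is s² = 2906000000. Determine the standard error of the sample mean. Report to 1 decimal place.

Under SRS without replacement, Var(ȳ) = (1 − f)·s²/n with f = n/N = 9838/35800 = 0.27480447.
Var(ȳ) = (1 − 0.27480447)·2906000000/9838 = 0.72519553·295385.24 = 214212.06.
SE(ȳ) = √(214212.06) = 462.8.

462.8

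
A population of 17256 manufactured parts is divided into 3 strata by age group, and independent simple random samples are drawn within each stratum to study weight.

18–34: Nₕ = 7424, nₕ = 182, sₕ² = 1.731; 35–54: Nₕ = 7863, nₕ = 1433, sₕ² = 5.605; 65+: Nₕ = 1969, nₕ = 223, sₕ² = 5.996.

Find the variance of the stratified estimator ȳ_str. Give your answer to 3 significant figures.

0.00269

Var(ȳ_str) = Σₕ Wₕ²(1 − fₕ)sₕ²/nₕ with Wₕ = Nₕ/N, N = 17256.
18–34: Wₕ = 0.43022717; term = 0.43022717²·(1 − 0.02451509)·1.731/182 = 0.0017172831.
35–54: Wₕ = 0.45566759; term = 0.45566759²·(1 − 0.18224596)·5.605/1433 = 6.6412283 × 10^-4.
65+: Wₕ = 0.11410524; term = 0.11410524²·(1 − 0.11325546)·5.996/223 = 3.1043198 × 10^-4.
Sum = 0.0026918379.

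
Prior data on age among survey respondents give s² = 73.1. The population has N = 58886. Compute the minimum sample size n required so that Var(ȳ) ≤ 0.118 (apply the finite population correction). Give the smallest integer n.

Without fpc, n₀ = s²/D = 73.1/0.118 = 619.4915.
With fpc, (1 − n/N)·s²/n ≤ D requires n ≥ n₀/(1 + n₀/N) = 619.4915/(1 + 619.4915/58886) = 613.0422.
Rounding up, n = 614.

614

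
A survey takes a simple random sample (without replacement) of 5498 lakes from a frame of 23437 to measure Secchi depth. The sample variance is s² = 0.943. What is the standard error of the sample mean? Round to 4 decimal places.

0.0115

Under SRS without replacement, Var(ȳ) = (1 − f)·s²/n with f = n/N = 5498/23437 = 0.23458634.
Var(ȳ) = (1 − 0.23458634)·0.943/5498 = 0.76541366·1.7151692 × 10^-4 = 1.3128139 × 10^-4.
SE(ȳ) = √(1.3128139 × 10^-4) = 0.0115.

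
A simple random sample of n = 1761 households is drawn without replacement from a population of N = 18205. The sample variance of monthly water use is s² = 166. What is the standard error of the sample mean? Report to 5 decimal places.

Under SRS without replacement, Var(ȳ) = (1 − f)·s²/n with f = n/N = 1761/18205 = 0.09673167.
Var(ȳ) = (1 − 0.09673167)·166/1761 = 0.90326833·0.094264622 = 0.085146248.
SE(ȳ) = √(0.085146248) = 0.29180.

0.29180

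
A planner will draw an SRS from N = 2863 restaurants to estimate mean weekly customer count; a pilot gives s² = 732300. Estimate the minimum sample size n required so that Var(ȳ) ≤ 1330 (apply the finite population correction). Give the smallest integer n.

462

Without fpc, n₀ = s²/D = 732300/1330 = 550.6015.
With fpc, (1 − n/N)·s²/n ≤ D requires n ≥ n₀/(1 + n₀/N) = 550.6015/(1 + 550.6015/2863) = 461.7915.
Rounding up, n = 462.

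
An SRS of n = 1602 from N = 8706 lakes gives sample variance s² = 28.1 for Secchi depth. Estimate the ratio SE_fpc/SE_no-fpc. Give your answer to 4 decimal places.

f = n/N = 1602/8706 = 0.18401103.
SE_no-fpc = √(s²/n) = 0.13244083; SE_fpc = √((1−f)s²/n) = 0.1196366.
Ratio = √(1−f) = 0.90332108.

0.9033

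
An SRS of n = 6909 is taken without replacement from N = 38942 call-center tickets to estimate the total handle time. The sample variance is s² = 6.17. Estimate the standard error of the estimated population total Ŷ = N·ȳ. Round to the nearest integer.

Var(Ŷ) = N²·Var(ȳ) = N²·(1 − n/N)·s²/n.
f = 6909/38942 = 0.17741770; Var(ȳ) = 0.82258230·6.17/6909 = 7.3459731 × 10^-4.
Var(Ŷ) = 38942² · (7.3459731 × 10^-4) = 1.1140017 × 10^6.
SE(Ŷ) = √(1.1140017 × 10^6) = 1055.

1055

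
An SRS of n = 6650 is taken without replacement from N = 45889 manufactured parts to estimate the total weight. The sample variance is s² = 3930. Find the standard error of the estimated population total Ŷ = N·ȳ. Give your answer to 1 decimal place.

32621.1

Var(Ŷ) = N²·Var(ȳ) = N²·(1 − n/N)·s²/n.
f = 6650/45889 = 0.14491490; Var(ȳ) = 0.85508510·3930/6650 = 0.505336.
Var(Ŷ) = 45889² · 0.505336 = 1.0641367 × 10^9.
SE(Ŷ) = √(1.0641367 × 10^9) = 32621.1.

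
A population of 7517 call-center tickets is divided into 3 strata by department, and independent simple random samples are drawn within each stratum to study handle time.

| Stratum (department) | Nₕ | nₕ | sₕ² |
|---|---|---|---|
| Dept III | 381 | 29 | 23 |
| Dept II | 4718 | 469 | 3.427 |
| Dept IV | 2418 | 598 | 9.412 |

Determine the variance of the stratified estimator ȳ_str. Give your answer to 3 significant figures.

Var(ȳ_str) = Σₕ Wₕ²(1 − fₕ)sₕ²/nₕ with Wₕ = Nₕ/N, N = 7517.
Dept III: Wₕ = 0.05068511; term = 0.05068511²·(1 − 0.07611549)·23/29 = 0.0018823847.
Dept II: Wₕ = 0.62764401; term = 0.62764401²·(1 − 0.09940653)·3.427/469 = 0.0025923691.
Dept IV: Wₕ = 0.32167088; term = 0.32167088²·(1 − 0.24731183)·9.412/598 = 0.0012257992.
Sum = 0.005700553.

0.00570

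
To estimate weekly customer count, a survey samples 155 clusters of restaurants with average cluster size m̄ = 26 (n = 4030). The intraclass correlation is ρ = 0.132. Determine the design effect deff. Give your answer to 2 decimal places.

4.30

deff = 1 + (26 − 1)·0.132 = 1 + 3.3 = 4.3.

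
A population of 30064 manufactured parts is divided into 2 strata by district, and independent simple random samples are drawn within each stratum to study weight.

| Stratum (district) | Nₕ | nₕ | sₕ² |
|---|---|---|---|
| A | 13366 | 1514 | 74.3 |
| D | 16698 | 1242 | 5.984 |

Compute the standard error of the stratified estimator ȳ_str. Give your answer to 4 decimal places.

Var(ȳ_str) = Σₕ Wₕ²(1 − fₕ)sₕ²/nₕ with Wₕ = Nₕ/N, N = 30064.
A: Wₕ = 0.44458489; term = 0.44458489²·(1 − 0.11327248)·74.3/1514 = 0.0086012687.
D: Wₕ = 0.55541511; term = 0.55541511²·(1 − 0.07438017)·5.984/1242 = 0.0013757453.
Sum = 0.009977014.
SE = √(0.009977014) = 0.0999.

0.0999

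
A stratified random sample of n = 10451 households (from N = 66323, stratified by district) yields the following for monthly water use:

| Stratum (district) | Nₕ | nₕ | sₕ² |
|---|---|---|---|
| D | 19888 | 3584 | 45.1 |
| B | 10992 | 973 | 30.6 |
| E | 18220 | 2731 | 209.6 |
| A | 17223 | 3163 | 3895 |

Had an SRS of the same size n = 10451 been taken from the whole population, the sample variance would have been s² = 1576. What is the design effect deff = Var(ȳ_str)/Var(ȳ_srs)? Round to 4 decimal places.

Var(ȳ_str) = Σ Wₕ²(1−fₕ)sₕ²/nₕ with Wₕ = Nₕ/66323:
  D: (19888/66323)²·(1−3584/19888)·45.1/3584 = 9.2761015 × 10^-4
  B: (10992/66323)²·(1−973/10992)·30.6/973 = 7.8737452 × 10^-4
  E: (18220/66323)²·(1−2731/18220)·209.6/2731 = 0.0049239429
  A: (17223/66323)²·(1−3163/17223)·3895/3163 = 0.067791316
  → Var(ȳ_str) = 0.074430244.
Var(ȳ_srs) = (1 − 10451/66323)·1576/10451 = 0.12703647.
deff = 0.074430244 / 0.12703647 = 0.5859.

0.5859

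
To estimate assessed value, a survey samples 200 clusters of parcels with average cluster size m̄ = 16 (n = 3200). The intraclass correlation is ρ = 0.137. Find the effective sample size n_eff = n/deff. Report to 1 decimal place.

1047.5

deff = 1 + (16 − 1)·0.137 = 1 + 2.055 = 3.055.
n_eff = 3200 / 3.055 = 1047.5.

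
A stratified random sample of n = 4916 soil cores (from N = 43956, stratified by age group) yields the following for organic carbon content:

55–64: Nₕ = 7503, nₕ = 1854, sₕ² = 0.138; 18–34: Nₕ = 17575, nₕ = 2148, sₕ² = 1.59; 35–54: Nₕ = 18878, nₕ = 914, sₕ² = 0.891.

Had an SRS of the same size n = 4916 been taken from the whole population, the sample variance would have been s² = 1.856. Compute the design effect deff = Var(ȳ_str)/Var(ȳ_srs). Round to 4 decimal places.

0.8249

Var(ȳ_str) = Σ Wₕ²(1−fₕ)sₕ²/nₕ with Wₕ = Nₕ/43956:
  55–64: (7503/43956)²·(1−1854/7503)·0.138/1854 = 1.6328247 × 10^-6
  18–34: (17575/43956)²·(1−2148/17575)·1.59/2148 = 1.0387316 × 10^-4
  35–54: (18878/43956)²·(1−914/18878)·0.891/914 = 1.7110165 × 10^-4
  → Var(ȳ_str) = 2.7660763 × 10^-4.
Var(ȳ_srs) = (1 − 4916/43956)·1.856/4916 = 3.3531868 × 10^-4.
deff = (2.7660763 × 10^-4) / (3.3531868 × 10^-4) = 0.8249.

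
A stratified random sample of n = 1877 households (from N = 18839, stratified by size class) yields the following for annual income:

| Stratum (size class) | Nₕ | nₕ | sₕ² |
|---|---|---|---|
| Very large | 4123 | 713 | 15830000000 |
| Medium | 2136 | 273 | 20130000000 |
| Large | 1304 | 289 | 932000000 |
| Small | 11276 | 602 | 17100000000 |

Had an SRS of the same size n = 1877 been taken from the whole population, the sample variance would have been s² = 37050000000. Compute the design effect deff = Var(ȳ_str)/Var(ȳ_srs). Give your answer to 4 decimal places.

0.6387

Var(ȳ_str) = Σ Wₕ²(1−fₕ)sₕ²/nₕ with Wₕ = Nₕ/18839:
  Very large: (4123/18839)²·(1−713/4123)·15830000000/713 = 879515.32
  Medium: (2136/18839)²·(1−273/2136)·20130000000/273 = 826760.16
  Large: (1304/18839)²·(1−289/1304)·932000000/289 = 12026.687
  Small: (11276/18839)²·(1−602/11276)·17100000000/602 = 9.6331027 × 10^6
  → Var(ȳ_str) = 1.1351405 × 10^7.
Var(ȳ_srs) = (1 − 1877/18839)·37050000000/1877 = 1.777228 × 10^7.
deff = (1.1351405 × 10^7) / (1.777228 × 10^7) = 0.6387.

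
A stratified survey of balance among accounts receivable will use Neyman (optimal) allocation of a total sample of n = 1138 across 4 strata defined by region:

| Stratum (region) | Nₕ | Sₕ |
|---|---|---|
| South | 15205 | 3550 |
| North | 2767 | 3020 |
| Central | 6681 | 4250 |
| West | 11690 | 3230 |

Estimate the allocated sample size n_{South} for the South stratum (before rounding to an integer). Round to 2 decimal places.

478.08

Neyman allocation: nₕ = n·NₕSₕ / Σⱼ NⱼSⱼ.
Σ NⱼSⱼ = 15205·3550 + 2767·3020 + 6681·4250 + 11690·3230 = 1.2848704 × 10^8.
n_{South} = 1138·15205·3550 / (1.2848704 × 10^8) = 478.08.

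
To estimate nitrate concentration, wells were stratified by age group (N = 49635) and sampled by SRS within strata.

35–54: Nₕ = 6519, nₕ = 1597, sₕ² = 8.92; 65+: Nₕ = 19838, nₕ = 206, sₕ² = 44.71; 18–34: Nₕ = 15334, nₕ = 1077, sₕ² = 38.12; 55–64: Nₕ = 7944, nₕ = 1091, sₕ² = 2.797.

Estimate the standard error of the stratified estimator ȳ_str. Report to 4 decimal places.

0.1939

Var(ȳ_str) = Σₕ Wₕ²(1 − fₕ)sₕ²/nₕ with Wₕ = Nₕ/N, N = 49635.
35–54: Wₕ = 0.13133877; term = 0.13133877²·(1 − 0.24497622)·8.92/1597 = 7.2745557 × 10^-5.
65+: Wₕ = 0.39967765; term = 0.39967765²·(1 − 0.01038411)·44.71/206 = 0.034310246.
18–34: Wₕ = 0.30893523; term = 0.30893523²·(1 − 0.07023608)·38.12/1077 = 0.0031408323.
55–64: Wₕ = 0.16004835; term = 0.16004835²·(1 − 0.13733635)·2.797/1091 = 5.6651528 × 10^-5.
Sum = 0.037580475.
SE = √(0.037580475) = 0.1939.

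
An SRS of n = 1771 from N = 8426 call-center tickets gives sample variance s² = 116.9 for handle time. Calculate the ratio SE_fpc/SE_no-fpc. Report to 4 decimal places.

f = n/N = 1771/8426 = 0.21018277.
SE_no-fpc = √(s²/n) = 0.25692004; SE_fpc = √((1−f)s²/n) = 0.22832911.
Ratio = √(1−f) = 0.88871662.

0.8887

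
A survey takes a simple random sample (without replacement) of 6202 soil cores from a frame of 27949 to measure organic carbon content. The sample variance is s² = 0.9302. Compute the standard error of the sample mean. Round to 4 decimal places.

Under SRS without replacement, Var(ȳ) = (1 − f)·s²/n with f = n/N = 6202/27949 = 0.22190418.
Var(ȳ) = (1 − 0.22190418)·0.9302/6202 = 0.77809582·1.4998388 × 10^-4 = 1.1670183 × 10^-4.
SE(ȳ) = √(1.1670183 × 10^-4) = 0.0108.

0.0108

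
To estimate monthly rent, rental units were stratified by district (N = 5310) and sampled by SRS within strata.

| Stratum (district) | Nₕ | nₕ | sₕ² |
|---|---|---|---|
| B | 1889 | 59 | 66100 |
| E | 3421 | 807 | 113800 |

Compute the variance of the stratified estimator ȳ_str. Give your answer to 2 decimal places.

182.08

Var(ȳ_str) = Σₕ Wₕ²(1 − fₕ)sₕ²/nₕ with Wₕ = Nₕ/N, N = 5310.
B: Wₕ = 0.35574388; term = 0.35574388²·(1 − 0.03123346)·66100/59 = 137.35468.
E: Wₕ = 0.64425612; term = 0.64425612²·(1 − 0.23589594)·113800/807 = 44.723764.
Sum = 182.07844.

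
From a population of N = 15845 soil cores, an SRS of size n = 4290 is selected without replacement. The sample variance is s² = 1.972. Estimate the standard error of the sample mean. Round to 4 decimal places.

0.0183

Under SRS without replacement, Var(ȳ) = (1 − f)·s²/n with f = n/N = 4290/15845 = 0.27074787.
Var(ȳ) = (1 − 0.27074787)·1.972/4290 = 0.72925213·4.5967366 × 10^-4 = 3.35218 × 10^-4.
SE(ȳ) = √(3.35218 × 10^-4) = 0.0183.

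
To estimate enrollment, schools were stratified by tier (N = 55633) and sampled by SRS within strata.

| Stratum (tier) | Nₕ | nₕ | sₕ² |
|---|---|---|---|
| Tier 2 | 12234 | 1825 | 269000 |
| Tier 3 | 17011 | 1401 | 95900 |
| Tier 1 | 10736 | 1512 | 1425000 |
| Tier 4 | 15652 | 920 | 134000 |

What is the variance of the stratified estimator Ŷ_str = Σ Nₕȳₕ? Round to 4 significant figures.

Var(Ŷ_str) = Σₕ Nₕ²(1 − fₕ)sₕ²/nₕ.
Tier 2: 12234²·(1 − 1825/12234)·269000/1825 = 1.8770113 × 10^10.
Tier 3: 17011²·(1 − 1401/17011)·95900/1401 = 1.8176624 × 10^10.
Tier 1: 10736²·(1 − 1512/10736)·1425000/1512 = 9.3330775 × 10^10.
Tier 4: 15652²·(1 − 920/15652)·134000/920 = 3.3585245 × 10^10.
Sum = 1.6386276 × 10^11.

1.639 × 10^11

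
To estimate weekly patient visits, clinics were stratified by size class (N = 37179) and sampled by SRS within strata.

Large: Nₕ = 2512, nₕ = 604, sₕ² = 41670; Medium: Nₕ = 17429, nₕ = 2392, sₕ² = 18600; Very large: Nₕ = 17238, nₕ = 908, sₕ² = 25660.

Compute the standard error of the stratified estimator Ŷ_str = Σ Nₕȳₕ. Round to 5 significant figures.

101610

Var(Ŷ_str) = Σₕ Nₕ²(1 − fₕ)sₕ²/nₕ.
Large: 2512²·(1 − 604/2512)·41670/604 = 3.3066221 × 10^8.
Medium: 17429²·(1 − 2392/17429)·18600/2392 = 2.0379121 × 10^9.
Very large: 17238²·(1 − 908/17238)·25660/908 = 7.9550674 × 10^9.
Sum = 1.0323642 × 10^10.
SE = √(1.0323642 × 10^10) = 101610.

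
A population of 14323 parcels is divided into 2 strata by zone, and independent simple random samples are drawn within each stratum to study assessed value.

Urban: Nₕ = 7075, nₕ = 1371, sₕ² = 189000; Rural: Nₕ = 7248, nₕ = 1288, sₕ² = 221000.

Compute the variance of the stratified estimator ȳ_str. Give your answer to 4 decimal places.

Var(ȳ_str) = Σₕ Wₕ²(1 − fₕ)sₕ²/nₕ with Wₕ = Nₕ/N, N = 14323.
Urban: Wₕ = 0.49396076; term = 0.49396076²·(1 − 0.19378092)·189000/1371 = 27.118292.
Rural: Wₕ = 0.50603924; term = 0.50603924²·(1 − 0.17770419)·221000/1288 = 36.130408.
Sum = 63.2487.

63.2487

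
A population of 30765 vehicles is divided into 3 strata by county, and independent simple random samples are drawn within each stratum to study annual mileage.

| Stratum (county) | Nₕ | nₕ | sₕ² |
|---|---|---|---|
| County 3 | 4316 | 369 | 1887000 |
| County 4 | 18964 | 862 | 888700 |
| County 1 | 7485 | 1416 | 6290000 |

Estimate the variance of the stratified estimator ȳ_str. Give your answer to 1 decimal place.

Var(ȳ_str) = Σₕ Wₕ²(1 − fₕ)sₕ²/nₕ with Wₕ = Nₕ/N, N = 30765.
County 3: Wₕ = 0.14028929; term = 0.14028929²·(1 − 0.08549583)·1887000/369 = 92.040773.
County 4: Wₕ = 0.61641476; term = 0.61641476²·(1 − 0.04545455)·888700/862 = 373.93024.
County 1: Wₕ = 0.24329595; term = 0.24329595²·(1 − 0.18917836)·6290000/1416 = 213.19769.
Sum = 679.1687.

679.2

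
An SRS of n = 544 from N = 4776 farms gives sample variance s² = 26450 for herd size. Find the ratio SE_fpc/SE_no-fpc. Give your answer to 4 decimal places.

f = n/N = 544/4776 = 0.11390285.
SE_no-fpc = √(s²/n) = 6.9728992; SE_fpc = √((1−f)s²/n) = 6.5637806.
Ratio = √(1−f) = 0.94132734.

0.9413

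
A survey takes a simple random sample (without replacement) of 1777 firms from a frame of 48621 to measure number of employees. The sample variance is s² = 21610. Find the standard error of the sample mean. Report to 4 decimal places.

3.4229

Under SRS without replacement, Var(ȳ) = (1 − f)·s²/n with f = n/N = 1777/48621 = 0.03654799.
Var(ȳ) = (1 − 0.03654799)·21610/1777 = 0.96345201·12.160945 = 11.716487.
SE(ȳ) = √(11.716487) = 3.4229.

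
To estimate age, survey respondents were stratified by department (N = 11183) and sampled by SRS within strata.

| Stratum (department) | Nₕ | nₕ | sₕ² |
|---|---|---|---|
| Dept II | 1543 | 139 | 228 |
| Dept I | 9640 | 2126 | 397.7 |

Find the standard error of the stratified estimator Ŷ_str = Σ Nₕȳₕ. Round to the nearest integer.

4136

Var(Ŷ_str) = Σₕ Nₕ²(1 − fₕ)sₕ²/nₕ.
Dept II: 1543²·(1 − 139/1543)·228/139 = 3.5534735 × 10^6.
Dept I: 9640²·(1 − 2126/9640)·397.7/2126 = 1.3550039 × 10^7.
Sum = 1.7103513 × 10^7.
SE = √(1.7103513 × 10^7) = 4136.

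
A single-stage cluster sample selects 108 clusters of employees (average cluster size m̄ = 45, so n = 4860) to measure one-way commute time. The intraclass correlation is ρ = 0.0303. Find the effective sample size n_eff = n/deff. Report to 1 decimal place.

2083.0

deff = 1 + (45 − 1)·0.0303 = 1 + 1.3332 = 2.3332.
n_eff = 4860 / 2.3332 = 2083.0.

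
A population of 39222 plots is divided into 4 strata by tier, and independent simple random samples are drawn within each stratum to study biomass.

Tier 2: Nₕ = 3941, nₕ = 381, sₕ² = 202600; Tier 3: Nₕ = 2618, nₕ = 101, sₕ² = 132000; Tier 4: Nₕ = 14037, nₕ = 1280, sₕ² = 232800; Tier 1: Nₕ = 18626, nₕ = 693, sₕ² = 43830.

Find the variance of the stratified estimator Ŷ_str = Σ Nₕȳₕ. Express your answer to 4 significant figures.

Var(Ŷ_str) = Σₕ Nₕ²(1 − fₕ)sₕ²/nₕ.
Tier 2: 3941²·(1 − 381/3941)·202600/381 = 7.4605509 × 10^9.
Tier 3: 2618²·(1 − 101/2618)·132000/101 = 8.6120276 × 10^9.
Tier 4: 14037²·(1 − 1280/14037)·232800/1280 = 3.2568358 × 10^10.
Tier 1: 18626²·(1 − 693/18626)·43830/693 = 2.1125684 × 10^10.
Sum = 6.9766621 × 10^10.

6.977 × 10^10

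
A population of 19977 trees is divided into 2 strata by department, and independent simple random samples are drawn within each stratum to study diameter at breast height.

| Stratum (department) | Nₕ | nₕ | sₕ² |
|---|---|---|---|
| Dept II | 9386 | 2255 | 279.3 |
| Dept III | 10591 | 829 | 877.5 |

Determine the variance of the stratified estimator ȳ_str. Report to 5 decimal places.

0.29500

Var(ȳ_str) = Σₕ Wₕ²(1 − fₕ)sₕ²/nₕ with Wₕ = Nₕ/N, N = 19977.
Dept II: Wₕ = 0.46984032; term = 0.46984032²·(1 − 0.24025144)·279.3/2255 = 0.02077279.
Dept III: Wₕ = 0.53015968; term = 0.53015968²·(1 − 0.07827401)·877.5/829 = 0.27422549.
Sum = 0.29499828.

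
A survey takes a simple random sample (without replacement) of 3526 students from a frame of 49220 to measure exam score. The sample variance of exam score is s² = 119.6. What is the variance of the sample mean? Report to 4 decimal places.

Under SRS without replacement, Var(ȳ) = (1 − f)·s²/n with f = n/N = 3526/49220 = 0.07163755.
Var(ȳ) = (1 − 0.07163755)·119.6/3526 = 0.92836245·0.033919455 = 0.031489549.

0.0315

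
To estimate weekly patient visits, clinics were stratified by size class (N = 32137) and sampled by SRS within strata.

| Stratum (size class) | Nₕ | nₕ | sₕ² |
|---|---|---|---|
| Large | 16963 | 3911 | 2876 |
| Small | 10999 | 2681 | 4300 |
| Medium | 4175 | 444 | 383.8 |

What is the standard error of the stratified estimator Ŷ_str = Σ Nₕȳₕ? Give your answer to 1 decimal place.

17972.6

Var(Ŷ_str) = Σₕ Nₕ²(1 − fₕ)sₕ²/nₕ.
Large: 16963²·(1 − 3911/16963)·2876/3911 = 1.6280989 × 10^8.
Small: 10999²·(1 − 2681/10999)·4300/2681 = 1.4673839 × 10^8.
Medium: 4175²·(1 − 444/4175)·383.8/444 = 1.3464919 × 10^7.
Sum = 3.230132 × 10^8.
SE = √(3.230132 × 10^8) = 17972.6.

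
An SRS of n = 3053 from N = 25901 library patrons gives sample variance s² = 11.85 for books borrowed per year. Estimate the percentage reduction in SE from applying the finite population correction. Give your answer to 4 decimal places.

f = n/N = 3053/25901 = 0.11787190.
SE_no-fpc = √(s²/n) = 0.062301108; SE_fpc = √((1−f)s²/n) = 0.058514245.
Ratio = √(1−f) = 0.93921675. Reduction = 100·(1 − 0.93921675) = 6.0783%.

6.0783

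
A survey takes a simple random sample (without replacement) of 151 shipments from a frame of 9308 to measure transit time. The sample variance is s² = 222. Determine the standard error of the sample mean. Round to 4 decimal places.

Under SRS without replacement, Var(ȳ) = (1 − f)·s²/n with f = n/N = 151/9308 = 0.01622260.
Var(ȳ) = (1 − 0.01622260)·222/151 = 0.98377740·1.4701987 = 1.4463482.
SE(ȳ) = √(1.4463482) = 1.2026.

1.2026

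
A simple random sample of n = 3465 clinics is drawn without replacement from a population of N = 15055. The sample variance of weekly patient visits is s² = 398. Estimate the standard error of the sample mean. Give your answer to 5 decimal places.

0.29737

Under SRS without replacement, Var(ȳ) = (1 − f)·s²/n with f = n/N = 3465/15055 = 0.23015609.
Var(ȳ) = (1 − 0.23015609)·398/3465 = 0.76984391·0.11486291 = 0.088426515.
SE(ȳ) = √(0.088426515) = 0.29737.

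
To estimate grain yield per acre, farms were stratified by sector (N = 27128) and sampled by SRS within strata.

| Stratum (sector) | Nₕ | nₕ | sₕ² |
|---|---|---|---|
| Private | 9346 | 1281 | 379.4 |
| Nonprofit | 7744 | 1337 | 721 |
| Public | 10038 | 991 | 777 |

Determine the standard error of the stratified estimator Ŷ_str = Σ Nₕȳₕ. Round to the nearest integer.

10967

Var(Ŷ_str) = Σₕ Nₕ²(1 − fₕ)sₕ²/nₕ.
Private: 9346²·(1 − 1281/9346)·379.4/1281 = 2.2324325 × 10^7.
Nonprofit: 7744²·(1 − 1337/7744)·721/1337 = 2.6756169 × 10^7.
Public: 10038²·(1 − 991/10038)·777/991 = 7.120314 × 10^7.
Sum = 1.2028363 × 10^8.
SE = √(1.2028363 × 10^8) = 10967.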